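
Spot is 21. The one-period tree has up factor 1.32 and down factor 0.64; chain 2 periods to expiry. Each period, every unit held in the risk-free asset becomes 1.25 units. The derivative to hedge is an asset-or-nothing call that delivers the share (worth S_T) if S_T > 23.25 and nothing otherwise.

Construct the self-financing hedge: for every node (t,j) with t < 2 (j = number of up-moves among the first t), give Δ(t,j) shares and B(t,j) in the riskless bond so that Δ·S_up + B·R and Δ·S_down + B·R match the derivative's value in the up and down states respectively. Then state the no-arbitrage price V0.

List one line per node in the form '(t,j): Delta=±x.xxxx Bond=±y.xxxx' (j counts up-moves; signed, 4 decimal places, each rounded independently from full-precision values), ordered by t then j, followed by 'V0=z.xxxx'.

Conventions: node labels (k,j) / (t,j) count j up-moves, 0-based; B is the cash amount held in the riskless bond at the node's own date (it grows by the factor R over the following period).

(0,0): Delta=1.8389 Bond=-19.7715
(1,0): Delta=0.0000 Bond=0.0000
(1,1): Delta=1.9412 Bond=-27.5504
V0=18.8447

Arbitrage-free pricing uses the up-move probability p* = (R−d)/(u−d) = 0.8971, discounting each step at R = 1.25.
Payoffs at expiry: V(2,0)=0.0000, V(2,1)=0.0000, V(2,2)=36.5904
Node (1,0) S=13.4400: V=(p*·0.0000+(1−p*)·0.0000)/1.25=0.0000; Δ=(0.0000−0.0000)/(17.7408−8.6016)=0.0000; B=V−Δ·S=0.0000
Node (1,1) S=27.7200: V=(p*·36.5904+(1−p*)·0.0000)/1.25=26.2590; Δ=(36.5904−0.0000)/(36.5904−17.7408)=1.9412; B=V−Δ·S=-27.5504
Node (0,0) S=21.0000: V=(p*·26.2590+(1−p*)·0.0000)/1.25=18.8447; Δ=(26.2590−0.0000)/(27.7200−13.4400)=1.8389; B=V−Δ·S=-19.7715
As a check, the time-0 holding Δ(0,0)·S0 + B(0,0) comes to 18.8447 — exactly V0.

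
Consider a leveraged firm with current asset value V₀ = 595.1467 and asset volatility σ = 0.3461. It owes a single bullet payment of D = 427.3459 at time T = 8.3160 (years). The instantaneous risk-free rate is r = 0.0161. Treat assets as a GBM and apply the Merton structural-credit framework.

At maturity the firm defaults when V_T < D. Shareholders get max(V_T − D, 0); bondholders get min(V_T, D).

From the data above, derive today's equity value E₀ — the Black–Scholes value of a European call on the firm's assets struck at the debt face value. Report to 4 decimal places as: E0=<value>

Apply the equity-as-call identities (strike 427.3459, horizon 8.3160 years):
d₁ = [ln(V₀/D) + (r + σ²/2)T] / (σ√T)
   = [ln(595.1467/427.3459) + (0.0161 + 0.5·0.3461²)·8.3160] / (0.3461·√8.3160)
   = [0.331214 + 0.631955] / 0.998065 = 0.965036
d₂ = d₁ − σ√T = 0.965036 − 0.998065 = -0.033029
N(d₁) = 0.832737,  N(d₂) = 0.486826,  e^(−rT) = 0.874688
E₀ = V₀·N(d₁) − D·e^(−rT)·N(d₂)
   = 595.1467·0.832737 − 427.3459·0.874688·0.486826 = 313.627674

E0=313.6277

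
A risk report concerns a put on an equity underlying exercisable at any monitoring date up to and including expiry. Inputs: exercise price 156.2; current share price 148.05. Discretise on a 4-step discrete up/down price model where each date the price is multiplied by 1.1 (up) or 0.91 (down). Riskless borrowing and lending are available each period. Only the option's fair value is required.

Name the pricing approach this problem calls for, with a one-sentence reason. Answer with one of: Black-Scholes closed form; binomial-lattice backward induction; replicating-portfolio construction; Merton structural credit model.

framework: binomial-lattice backward induction

Key observation: an American put (K = 156.2, S₀ = 148.05) on a 4-date tree has no closed form — the optimal stopping decision is embedded and must be resolved recursively from expiry.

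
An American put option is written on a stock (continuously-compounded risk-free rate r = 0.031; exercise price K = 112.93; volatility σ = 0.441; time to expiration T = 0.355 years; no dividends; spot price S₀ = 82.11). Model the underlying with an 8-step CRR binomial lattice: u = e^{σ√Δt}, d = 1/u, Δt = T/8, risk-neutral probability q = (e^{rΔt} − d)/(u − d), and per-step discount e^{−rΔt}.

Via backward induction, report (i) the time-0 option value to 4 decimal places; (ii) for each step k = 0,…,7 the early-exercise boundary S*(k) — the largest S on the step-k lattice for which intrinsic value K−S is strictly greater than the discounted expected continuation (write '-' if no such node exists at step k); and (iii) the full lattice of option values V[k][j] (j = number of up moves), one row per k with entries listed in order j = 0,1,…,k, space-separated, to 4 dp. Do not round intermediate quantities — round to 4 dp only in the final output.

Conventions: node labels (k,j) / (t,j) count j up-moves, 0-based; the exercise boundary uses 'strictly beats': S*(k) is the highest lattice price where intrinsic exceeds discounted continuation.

params: Δt=0.04437 u=1.09735 d=0.91129 q=0.48419 e^(-rΔt)=0.99863
t_8 payoffs: 73.8788 65.9054 56.3041 44.7424 30.8200 14.0550 0.0000 0.0000 0.0000
t_7: node(7,0) S=42.8528 payoff=70.0772 vs cont=69.9219 → 70.0772 [stop]  node(7,1) S=51.6024 payoff=61.3276 vs cont=61.1724 → 61.3276 [stop]  node(7,2) S=62.1384 payoff=50.7916 vs cont=50.6363 → 50.7916 [stop]  node(7,3) S=74.8257 payoff=38.1043 vs cont=37.9490 → 38.1043 [stop]  node(7,4) S=90.1034 payoff=22.8266 vs cont=22.6713 → 22.8266 [stop]  node(7,5) S=108.5005 payoff=4.4295 vs cont=7.2397 → 7.2397 [wait]  node(7,6) S=130.6538 payoff=0.0000 vs cont=0.0000 → 0.0000 [wait]  node(7,7) S=157.3304 payoff=0.0000 vs cont=0.0000 → 0.0000 [wait]  ⇒ S*(7)=90.1034
t_6: node(6,0) S=47.0246 payoff=65.9054 vs cont=65.7502 → 65.9054 [stop]  node(6,1) S=56.6259 payoff=56.3041 vs cont=56.1489 → 56.3041 [stop]  node(6,2) S=68.1876 payoff=44.7424 vs cont=44.5871 → 44.7424 [stop]  node(6,3) S=82.1100 payoff=30.8200 vs cont=30.6648 → 30.8200 [stop]  node(6,4) S=98.8750 payoff=14.0550 vs cont=15.2586 → 15.2586 [wait]  node(6,5) S=119.0630 payoff=0.0000 vs cont=3.7292 → 3.7292 [wait]  node(6,6) S=143.3730 payoff=0.0000 vs cont=0.0000 → 0.0000 [wait]  ⇒ S*(6)=82.1100
t_5: node(5,0) S=51.6024 payoff=61.3276 vs cont=61.1724 → 61.3276 [stop]  node(5,1) S=62.1384 payoff=50.7916 vs cont=50.6363 → 50.7916 [stop]  node(5,2) S=74.8257 payoff=38.1043 vs cont=37.9490 → 38.1043 [stop]  node(5,3) S=90.1034 payoff=22.8266 vs cont=23.2533 → 23.2533 [wait]  node(5,4) S=108.5005 payoff=4.4295 vs cont=9.6629 → 9.6629 [wait]  node(5,5) S=130.6538 payoff=0.0000 vs cont=1.9209 → 1.9209 [wait]  ⇒ S*(5)=74.8257
t_4: node(4,0) S=56.6259 payoff=56.3041 vs cont=56.1489 → 56.3041 [stop]  node(4,1) S=68.1876 payoff=44.7424 vs cont=44.5871 → 44.7424 [stop]  node(4,2) S=82.1100 payoff=30.8200 vs cont=30.8711 → 30.8711 [wait]  node(4,3) S=98.8750 payoff=14.0550 vs cont=16.6500 → 16.6500 [wait]  node(4,4) S=119.0630 payoff=0.0000 vs cont=5.9061 → 5.9061 [wait]  ⇒ S*(4)=68.1876
t_3: node(3,0) S=62.1384 payoff=50.7916 vs cont=50.6363 → 50.7916 [stop]  node(3,1) S=74.8257 payoff=38.1043 vs cont=37.9738 → 38.1043 [stop]  node(3,2) S=90.1034 payoff=22.8266 vs cont=23.9524 → 23.9524 [wait]  node(3,3) S=108.5005 payoff=4.4295 vs cont=11.4322 → 11.4322 [wait]  ⇒ S*(3)=74.8257
t_2: node(2,0) S=68.1876 payoff=44.7424 vs cont=44.5871 → 44.7424 [stop]  node(2,1) S=82.1100 payoff=30.8200 vs cont=31.2091 → 31.2091 [wait]  node(2,2) S=98.8750 payoff=14.0550 vs cont=17.8656 → 17.8656 [wait]  ⇒ S*(2)=68.1876
t_1: node(1,0) S=74.8257 payoff=38.1043 vs cont=38.1372 → 38.1372 [wait]  node(1,1) S=90.1034 payoff=22.8266 vs cont=24.7143 → 24.7143 [wait]  ⇒ S*(1)=-
t_0: node(0,0) S=82.1100 payoff=30.8200 vs cont=31.5945 → 31.5945 [wait]  ⇒ S*(0)=-

price = 31.5945
boundary = - - 68.1876 74.8257 68.1876 74.8257 82.1100 90.1034
tree:
31.5945
38.1372 24.7143
44.7424 31.2091 17.8656
50.7916 38.1043 23.9524 11.4322
56.3041 44.7424 30.8711 16.6500 5.9061
61.3276 50.7916 38.1043 23.2533 9.6629 1.9209
65.9054 56.3041 44.7424 30.8200 15.2586 3.7292 0.0000
70.0772 61.3276 50.7916 38.1043 22.8266 7.2397 0.0000 0.0000
73.8788 65.9054 56.3041 44.7424 30.8200 14.0550 0.0000 0.0000 0.0000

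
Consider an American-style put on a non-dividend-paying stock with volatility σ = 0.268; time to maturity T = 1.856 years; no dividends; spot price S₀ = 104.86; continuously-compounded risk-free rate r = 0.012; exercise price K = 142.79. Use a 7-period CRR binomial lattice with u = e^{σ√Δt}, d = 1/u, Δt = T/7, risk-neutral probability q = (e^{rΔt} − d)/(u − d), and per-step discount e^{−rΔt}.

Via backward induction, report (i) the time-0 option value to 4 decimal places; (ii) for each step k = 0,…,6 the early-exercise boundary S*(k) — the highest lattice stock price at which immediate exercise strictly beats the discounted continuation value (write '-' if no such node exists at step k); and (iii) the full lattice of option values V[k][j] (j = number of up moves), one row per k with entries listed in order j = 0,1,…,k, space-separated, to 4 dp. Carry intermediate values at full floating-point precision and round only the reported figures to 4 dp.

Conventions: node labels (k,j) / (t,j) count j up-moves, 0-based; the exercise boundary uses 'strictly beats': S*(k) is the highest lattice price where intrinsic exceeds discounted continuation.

price = 41.4112
boundary = - - 79.5693 91.3435 79.5693 91.3435 104.8600
tree:
41.4112
52.0211 30.0579
63.2207 40.0921 19.2596
73.4772 51.4465 27.9139 9.9018
82.4116 63.2207 38.8624 16.0991 3.1747
90.1944 73.4772 51.4465 25.3280 6.0903 0.0000
96.9740 82.4116 63.2207 37.9300 11.6835 0.0000 0.0000
102.8796 90.1944 73.4772 51.4465 22.4134 0.0000 0.0000 0.0000

Δt=0.26514  u=1.14797  d=0.87110  q=0.47706  discount=0.99682
step 7 (expiry): payoffs max(K−S,0) = 102.8796 90.1944 73.4772 51.4465 22.4134 0.0000 0.0000 0.0000
step 6: (k=6,j=0): S=45.8160, K−S=96.9740, hold=96.5204 ⇒ V=96.9740 exercise | (k=6,j=1): S=60.3784, K−S=82.4116, hold=81.9580 ⇒ V=82.4116 exercise | (k=6,j=2): S=79.5693, K−S=63.2207, hold=62.7671 ⇒ V=63.2207 exercise | (k=6,j=3): S=104.8600, K−S=37.9300, hold=37.4764 ⇒ V=37.9300 exercise | (k=6,j=4): S=138.1891, K−S=4.6009, hold=11.6835 ⇒ V=11.6835 continue | (k=6,j=5): S=182.1118, K−S=0.0000, hold=0.0000 ⇒ V=0.0000 continue | (k=6,j=6): S=239.9949, K−S=0.0000, hold=0.0000 ⇒ V=0.0000 continue  boundary S*=104.8600
step 5: (k=5,j=0): S=52.5956, K−S=90.1944, hold=89.7408 ⇒ V=90.1944 exercise | (k=5,j=1): S=69.3128, K−S=73.4772, hold=73.0236 ⇒ V=73.4772 exercise | (k=5,j=2): S=91.3435, K−S=51.4465, hold=50.9929 ⇒ V=51.4465 exercise | (k=5,j=3): S=120.3766, K−S=22.4134, hold=25.3280 ⇒ V=25.3280 continue | (k=5,j=4): S=158.6375, K−S=0.0000, hold=6.0903 ⇒ V=6.0903 continue | (k=5,j=5): S=209.0596, K−S=0.0000, hold=0.0000 ⇒ V=0.0000 continue  boundary S*=91.3435
step 4: (k=4,j=0): S=60.3784, K−S=82.4116, hold=81.9580 ⇒ V=82.4116 exercise | (k=4,j=1): S=79.5693, K−S=63.2207, hold=62.7671 ⇒ V=63.2207 exercise | (k=4,j=2): S=104.8600, K−S=37.9300, hold=38.8624 ⇒ V=38.8624 continue | (k=4,j=3): S=138.1891, K−S=4.6009, hold=16.0991 ⇒ V=16.0991 continue | (k=4,j=4): S=182.1118, K−S=0.0000, hold=3.1747 ⇒ V=3.1747 continue  boundary S*=79.5693
step 3: (k=3,j=0): S=69.3128, K−S=73.4772, hold=73.0236 ⇒ V=73.4772 exercise | (k=3,j=1): S=91.3435, K−S=51.4465, hold=51.4363 ⇒ V=51.4465 exercise | (k=3,j=2): S=120.3766, K−S=22.4134, hold=27.9139 ⇒ V=27.9139 continue | (k=3,j=3): S=158.6375, K−S=0.0000, hold=9.9018 ⇒ V=9.9018 continue  boundary S*=91.3435
step 2: (k=2,j=0): S=79.5693, K−S=63.2207, hold=62.7671 ⇒ V=63.2207 exercise | (k=2,j=1): S=104.8600, K−S=37.9300, hold=40.0921 ⇒ V=40.0921 continue | (k=2,j=2): S=138.1891, K−S=4.6009, hold=19.2596 ⇒ V=19.2596 continue  boundary S*=79.5693
step 1: (k=1,j=0): S=91.3435, K−S=51.4465, hold=52.0211 ⇒ V=52.0211 continue | (k=1,j=1): S=120.3766, K−S=22.4134, hold=30.0579 ⇒ V=30.0579 continue  boundary S*=-
step 0: (k=0,j=0): S=104.8600, K−S=37.9300, hold=41.4112 ⇒ V=41.4112 continue  boundary S*=-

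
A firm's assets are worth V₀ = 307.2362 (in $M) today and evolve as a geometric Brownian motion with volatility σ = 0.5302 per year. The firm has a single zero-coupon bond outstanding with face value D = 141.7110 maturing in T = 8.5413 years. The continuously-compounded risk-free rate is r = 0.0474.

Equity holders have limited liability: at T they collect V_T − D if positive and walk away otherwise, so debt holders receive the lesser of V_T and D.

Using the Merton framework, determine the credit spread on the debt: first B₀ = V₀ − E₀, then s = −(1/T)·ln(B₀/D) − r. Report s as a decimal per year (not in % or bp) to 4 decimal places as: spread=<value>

spread=0.0423

With assets at 307.2362 and a single debt payment of 141.7110 at 8.5413 years:
d₁ = [ln(V₀/D) + (r + σ²/2)T] / (σ√T)
   = [ln(307.2362/141.7110) + (0.0474 + 0.5·0.5302²)·8.5413] / (0.5302·√8.5413)
   = [0.773827 + 1.605389] / 1.549536 = 1.535437
d₂ = d₁ − σ√T = 1.535437 − 1.549536 = -0.014099
N(d₁) = 0.937662,  N(d₂) = 0.494376,  e^(−rT) = 0.667072
E₀ = V₀·N(d₁) − D·e^(−rT)·N(d₂)
   = 307.2362·0.937662 − 141.7110·0.667072·0.494376 = 241.349623
B₀ = V₀ − E₀ = 307.2362 − 241.349623 = 65.886577
spread = −(1/T)·ln(B₀/D) − r = −(1/8.5413)·ln(65.886577/141.7110) − 0.0474 = 0.04226493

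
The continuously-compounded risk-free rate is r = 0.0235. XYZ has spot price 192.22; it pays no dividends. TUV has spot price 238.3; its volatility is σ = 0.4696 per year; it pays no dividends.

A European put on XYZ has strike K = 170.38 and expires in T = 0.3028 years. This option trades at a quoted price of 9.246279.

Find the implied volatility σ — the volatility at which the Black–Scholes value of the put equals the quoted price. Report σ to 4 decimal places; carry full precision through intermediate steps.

At σ = 0.4692 the Black–Scholes value reproduces the quote:
σ√T = 0.4692·√0.3028 = 0.258188
d₁ = (ln(S/K) + (r+σ²/2)T) / (σ√T) = (ln(192.22/170.38) + (0.0235+0.4692²/2)·0.3028) / 0.258188 = (0.120609 + 0.040446) / 0.258188 = 0.623792
d₂ = d₁ − σ√T = 0.623792 − 0.258188 = 0.365604
e^{−rT} = 0.992909
N(−d₁) = 0.266382,  N(−d₂) = 0.357330
V = K·e^{−rT}·N(−d₂) − S·N(−d₁) = 60.450233 − 51.203954 = 9.246279 (the observed quote) — the price is monotone increasing in volatility, hence this σ is the only solution

sigma = 0.4692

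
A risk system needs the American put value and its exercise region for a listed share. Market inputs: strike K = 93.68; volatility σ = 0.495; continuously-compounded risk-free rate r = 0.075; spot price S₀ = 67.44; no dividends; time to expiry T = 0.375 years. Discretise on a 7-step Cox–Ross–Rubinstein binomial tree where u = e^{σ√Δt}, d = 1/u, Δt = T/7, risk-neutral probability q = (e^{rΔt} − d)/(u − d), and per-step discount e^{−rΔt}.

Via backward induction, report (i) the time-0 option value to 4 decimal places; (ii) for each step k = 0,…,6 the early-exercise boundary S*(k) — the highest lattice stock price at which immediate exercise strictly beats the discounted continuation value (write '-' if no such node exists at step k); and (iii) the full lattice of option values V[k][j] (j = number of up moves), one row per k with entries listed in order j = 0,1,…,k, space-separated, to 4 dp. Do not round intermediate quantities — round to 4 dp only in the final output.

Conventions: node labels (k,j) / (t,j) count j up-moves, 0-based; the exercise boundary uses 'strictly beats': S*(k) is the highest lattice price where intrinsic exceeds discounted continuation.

price = 26.6857
boundary = - 60.1396 53.6294 60.1396 67.4400 75.6266 67.4400
tree:
26.6857
33.5404 19.7401
40.0506 26.2967 13.0489
45.8560 33.5404 18.9412 6.9969
51.0330 40.0506 26.2400 11.4676 2.3812
55.6496 45.8560 33.5404 18.0534 4.6778 0.0000
59.7664 51.0330 40.0506 26.2400 9.1897 0.0000 0.0000
63.4375 55.6496 45.8560 33.5404 18.0534 0.0000 0.0000 0.0000

Δt=0.05357, u=1.12139, d=0.89175, q=0.48892, disc=e^(-rΔt)=0.99599
k=7 terminal: V=max(K-S,0) → 63.4375 55.6496 45.8560 33.5404 18.0534 0.0000 0.0000 0.0000
k=6: j=0 S=33.9136 intr=59.7664 cont=59.3907 V=59.7664[EX]; j=1 S=42.6470 intr=51.0330 cont=50.6573 V=51.0330[EX]; j=2 S=53.6294 intr=40.0506 cont=39.6749 V=40.0506[EX]; j=3 S=67.4400 intr=26.2400 cont=25.8644 V=26.2400[EX]; j=4 S=84.8071 intr=8.8729 cont=9.1897 V=9.1897[hold]; j=5 S=106.6465 intr=0.0000 cont=0.0000 V=0.0000[hold]; j=6 S=134.1099 intr=0.0000 cont=0.0000 V=0.0000[hold]  S*(6)=67.4400
k=5: j=0 S=38.0304 intr=55.6496 cont=55.2739 V=55.6496[EX]; j=1 S=47.8240 intr=45.8560 cont=45.4804 V=45.8560[EX]; j=2 S=60.1396 intr=33.5404 cont=33.1648 V=33.5404[EX]; j=3 S=75.6266 intr=18.0534 cont=17.8320 V=18.0534[EX]; j=4 S=95.1019 intr=0.0000 cont=4.6778 V=4.6778[hold]; j=5 S=119.5924 intr=0.0000 cont=0.0000 V=0.0000[hold]  S*(5)=75.6266
k=4: j=0 S=42.6470 intr=51.0330 cont=50.6573 V=51.0330[EX]; j=1 S=53.6294 intr=40.0506 cont=39.6749 V=40.0506[EX]; j=2 S=67.4400 intr=26.2400 cont=25.8644 V=26.2400[EX]; j=3 S=84.8071 intr=8.8729 cont=11.4676 V=11.4676[hold]; j=4 S=106.6465 intr=0.0000 cont=2.3812 V=2.3812[hold]  S*(4)=67.4400
k=3: j=0 S=47.8240 intr=45.8560 cont=45.4804 V=45.8560[EX]; j=1 S=60.1396 intr=33.5404 cont=33.1648 V=33.5404[EX]; j=2 S=75.6266 intr=18.0534 cont=18.9412 V=18.9412[hold]; j=3 S=95.1019 intr=0.0000 cont=6.9969 V=6.9969[hold]  S*(3)=60.1396
k=2: j=0 S=53.6294 intr=40.0506 cont=39.6749 V=40.0506[EX]; j=1 S=67.4400 intr=26.2400 cont=26.2967 V=26.2967[hold]; j=2 S=84.8071 intr=8.8729 cont=13.0489 V=13.0489[hold]  S*(2)=53.6294
k=1: j=0 S=60.1396 intr=33.5404 cont=33.1924 V=33.5404[EX]; j=1 S=75.6266 intr=18.0534 cont=19.7401 V=19.7401[hold]  S*(1)=60.1396
k=0: j=0 S=67.4400 intr=26.2400 cont=26.6857 V=26.6857[hold]  S*(0)=-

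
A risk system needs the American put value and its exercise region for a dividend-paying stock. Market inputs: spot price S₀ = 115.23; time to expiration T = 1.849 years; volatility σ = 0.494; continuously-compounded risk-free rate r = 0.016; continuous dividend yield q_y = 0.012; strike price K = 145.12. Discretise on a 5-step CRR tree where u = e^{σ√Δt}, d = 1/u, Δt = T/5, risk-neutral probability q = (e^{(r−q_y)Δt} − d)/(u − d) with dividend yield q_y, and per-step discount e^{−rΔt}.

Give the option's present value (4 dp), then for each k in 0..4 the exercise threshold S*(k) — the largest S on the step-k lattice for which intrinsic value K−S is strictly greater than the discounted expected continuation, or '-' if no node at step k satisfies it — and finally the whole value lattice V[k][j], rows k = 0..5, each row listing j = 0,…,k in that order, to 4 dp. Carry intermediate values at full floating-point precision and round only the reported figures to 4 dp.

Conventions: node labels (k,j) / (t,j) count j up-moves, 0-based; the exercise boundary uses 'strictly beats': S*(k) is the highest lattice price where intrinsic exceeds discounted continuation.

Δt=0.36980, u=1.35041, d=0.74052, q=0.42789, disc=e^(-rΔt)=0.99410
k=5 terminal: V=max(K-S,0) → 119.4610 98.3282 59.7903 0.0000 0.0000 0.0000
k=4: j=0 S=34.6501 intr=110.4699 cont=109.7672 V=110.4699[EX]; j=1 S=63.1881 intr=81.9319 cont=81.3556 V=81.9319[EX]; j=2 S=115.2300 intr=29.8900 cont=34.0051 V=34.0051[hold]; j=3 S=210.1338 intr=0.0000 cont=0.0000 V=0.0000[hold]; j=4 S=383.2008 intr=0.0000 cont=0.0000 V=0.0000[hold]  S*(4)=63.1881
k=3: j=0 S=46.7918 intr=98.3282 cont=97.6793 V=98.3282[EX]; j=1 S=85.3297 intr=59.7903 cont=61.0624 V=61.0624[hold]; j=2 S=155.6076 intr=0.0000 cont=19.3401 V=19.3401[hold]; j=3 S=283.7665 intr=0.0000 cont=0.0000 V=0.0000[hold]  S*(3)=46.7918
k=2: j=0 S=63.1881 intr=81.9319 cont=81.8967 V=81.9319[EX]; j=1 S=115.2300 intr=29.8900 cont=42.9551 V=42.9551[hold]; j=2 S=210.1338 intr=0.0000 cont=10.9995 V=10.9995[hold]  S*(2)=63.1881
k=1: j=0 S=85.3297 intr=59.7903 cont=64.8694 V=64.8694[hold]; j=1 S=155.6076 intr=0.0000 cont=29.1090 V=29.1090[hold]  S*(1)=-
k=0: j=0 S=115.2300 intr=29.8900 cont=49.2756 V=49.2756[hold]  S*(0)=-

price = 49.2756
boundary = - - 63.1881 46.7918 63.1881
tree:
49.2756
64.8694 29.1090
81.9319 42.9551 10.9995
98.3282 61.0624 19.3401 0.0000
110.4699 81.9319 34.0051 0.0000 0.0000
119.4610 98.3282 59.7903 0.0000 0.0000 0.0000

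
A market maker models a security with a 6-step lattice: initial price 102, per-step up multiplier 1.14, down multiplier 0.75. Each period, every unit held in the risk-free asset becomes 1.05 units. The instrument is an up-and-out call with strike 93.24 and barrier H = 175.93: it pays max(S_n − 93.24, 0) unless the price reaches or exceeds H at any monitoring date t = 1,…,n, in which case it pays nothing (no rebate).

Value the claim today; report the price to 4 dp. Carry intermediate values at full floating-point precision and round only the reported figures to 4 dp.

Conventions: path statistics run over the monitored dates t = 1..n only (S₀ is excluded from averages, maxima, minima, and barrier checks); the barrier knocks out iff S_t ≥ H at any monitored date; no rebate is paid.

No-arbitrage gives p* = (R−d)/(u−d) = 0.7692: enumerate every path, weight its payoff by its p*-probability, and discount by R^6.
Enumerate all 2^6 = 64 price paths (U = up ×1.14, D = down ×0.75); each path with k up-moves has probability p*^k·(1−p*)^(6−k).
DDDDDD: M=76.5000, payoff=0.0000, prob=0.000151
UDDDDD: M=116.2800, payoff=0.0000, prob=0.000503
DUDDDD: M=87.2100, payoff=0.0000, prob=0.000503
UUDDDD: M=132.5592, payoff=0.0000, prob=0.001678
DDUDDD: M=76.5000, payoff=0.0000, prob=0.000503
UDUDDD: M=116.2800, payoff=0.0000, prob=0.001678
DUUDDD: M=99.4194, payoff=0.0000, prob=0.001678
UUUDDD: M=151.1175, payoff=0.0000, prob=0.005594
DDDUDD: M=76.5000, payoff=0.0000, prob=0.000503
UDDUDD: M=116.2800, payoff=0.0000, prob=0.001678
DUDUDD: M=87.2100, payoff=0.0000, prob=0.001678
UUDUDD: M=132.5592, payoff=0.0000, prob=0.005594
DDUUDD: M=76.5000, payoff=0.0000, prob=0.001678
UDUUDD: M=116.2800, payoff=0.0000, prob=0.005594
DUUUDD: M=113.3381, payoff=0.0000, prob=0.005594
UUUUDD: M=172.2739, payoff=3.6641, prob=0.018646
DDDDUD: M=76.5000, payoff=0.0000, prob=0.000503
UDDDUD: M=116.2800, payoff=0.0000, prob=0.001678
DUDDUD: M=87.2100, payoff=0.0000, prob=0.001678
UUDDUD: M=132.5592, payoff=0.0000, prob=0.005594
DDUDUD: M=76.5000, payoff=0.0000, prob=0.001678
UDUDUD: M=116.2800, payoff=0.0000, prob=0.005594
DUUDUD: M=99.4194, payoff=0.0000, prob=0.005594
UUUDUD: M=151.1175, payoff=3.6641, prob=0.018646
DDDUUD: M=76.5000, payoff=0.0000, prob=0.001678
UDDUUD: M=116.2800, payoff=0.0000, prob=0.005594
DUDUUD: M=87.2100, payoff=0.0000, prob=0.005594
UUDUUD: M=132.5592, payoff=3.6641, prob=0.018646
DDUUUD: M=85.0036, payoff=0.0000, prob=0.005594
UDUUUD: M=129.2055, payoff=3.6641, prob=0.018646
DUUUUD: M=129.2055, payoff=3.6641, prob=0.018646
UUUUUD: M=196.3923, payoff=0.0000, prob=0.062153
DDDDDU: M=76.5000, payoff=0.0000, prob=0.000503
UDDDDU: M=116.2800, payoff=0.0000, prob=0.001678
DUDDDU: M=87.2100, payoff=0.0000, prob=0.001678
UUDDDU: M=132.5592, payoff=0.0000, prob=0.005594
DDUDDU: M=76.5000, payoff=0.0000, prob=0.001678
UDUDDU: M=116.2800, payoff=0.0000, prob=0.005594
DUUDDU: M=99.4194, payoff=0.0000, prob=0.005594
UUUDDU: M=151.1175, payoff=3.6641, prob=0.018646
DDDUDU: M=76.5000, payoff=0.0000, prob=0.001678
UDDUDU: M=116.2800, payoff=0.0000, prob=0.005594
DUDUDU: M=87.2100, payoff=0.0000, prob=0.005594
UUDUDU: M=132.5592, payoff=3.6641, prob=0.018646
DDUUDU: M=76.5000, payoff=0.0000, prob=0.005594
UDUUDU: M=116.2800, payoff=3.6641, prob=0.018646
DUUUDU: M=113.3381, payoff=3.6641, prob=0.018646
UUUUDU: M=172.2739, payoff=54.0542, prob=0.062153
DDDDUU: M=76.5000, payoff=0.0000, prob=0.001678
UDDDUU: M=116.2800, payoff=0.0000, prob=0.005594
DUDDUU: M=87.2100, payoff=0.0000, prob=0.005594
UUDDUU: M=132.5592, payoff=3.6641, prob=0.018646
DDUDUU: M=76.5000, payoff=0.0000, prob=0.005594
UDUDUU: M=116.2800, payoff=3.6641, prob=0.018646
DUUDUU: M=99.4194, payoff=3.6641, prob=0.018646
UUUDUU: M=151.1175, payoff=54.0542, prob=0.062153
DDDUUU: M=76.5000, payoff=0.0000, prob=0.005594
UDDUUU: M=116.2800, payoff=3.6641, prob=0.018646
DUDUUU: M=96.9041, payoff=3.6641, prob=0.018646
UUDUUU: M=147.2942, payoff=54.0542, prob=0.062153
DDUUUU: M=96.9041, payoff=3.6641, prob=0.018646
UDUUUU: M=147.2942, payoff=54.0542, prob=0.062153
DUUUUU: M=147.2942, payoff=54.0542, prob=0.062153
UUUUUU: M=223.8872, payoff=0.0000, prob=0.207176
Price = Σ prob·payoff / R^6 = 17.822923 / 1.340096 = 13.2997

price = 13.2997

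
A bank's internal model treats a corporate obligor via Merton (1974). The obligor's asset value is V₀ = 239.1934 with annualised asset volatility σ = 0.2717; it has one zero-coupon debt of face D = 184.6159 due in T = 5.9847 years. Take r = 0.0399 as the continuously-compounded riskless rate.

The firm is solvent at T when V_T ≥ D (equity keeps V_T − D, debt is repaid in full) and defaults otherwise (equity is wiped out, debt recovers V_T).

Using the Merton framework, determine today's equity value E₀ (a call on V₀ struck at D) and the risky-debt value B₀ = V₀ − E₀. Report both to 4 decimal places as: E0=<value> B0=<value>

With assets at 239.1934 and a single debt payment of 184.6159 at 5.9847 years:
d₁ = [ln(V₀/D) + (r + σ²/2)T] / (σ√T)
   = [ln(239.1934/184.6159) + (0.0399 + 0.5·0.2717²)·5.9847] / (0.2717·√5.9847)
   = [0.258995 + 0.459687] / 0.664677 = 1.081250
d₂ = d₁ − σ√T = 1.081250 − 0.664677 = 0.416573
N(d₁) = 0.860207,  N(d₂) = 0.661505,  e^(−rT) = 0.787581
E₀ = V₀·N(d₁) − D·e^(−rT)·N(d₂)
   = 239.1934·0.860207 − 184.6159·0.787581·0.661505 = 109.573151
B₀ = V₀ − E₀ = 239.1934 − 109.573151 = 129.620249

E0=109.5732 B0=129.6202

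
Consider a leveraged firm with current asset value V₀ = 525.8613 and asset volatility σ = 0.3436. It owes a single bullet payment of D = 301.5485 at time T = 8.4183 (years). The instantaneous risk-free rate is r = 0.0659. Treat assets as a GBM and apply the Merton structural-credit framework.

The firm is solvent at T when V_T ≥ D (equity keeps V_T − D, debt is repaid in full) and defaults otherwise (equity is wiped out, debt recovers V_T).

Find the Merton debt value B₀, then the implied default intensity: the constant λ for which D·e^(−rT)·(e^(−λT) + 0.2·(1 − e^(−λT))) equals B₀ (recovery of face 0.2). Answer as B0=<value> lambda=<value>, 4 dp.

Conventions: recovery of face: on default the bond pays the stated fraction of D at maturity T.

B0=154.6529 lambda=0.0170

Work the structural quantities from V₀ = 525.8613 against face 301.5485:
d₁ = [ln(V₀/D) + (r + σ²/2)T] / (σ√T)
   = [ln(525.8613/301.5485) + (0.0659 + 0.5·0.3436²)·8.4183] / (0.3436·√8.4183)
   = [0.556107 + 1.051702] / 0.996932 = 1.612757
d₂ = d₁ − σ√T = 1.612757 − 0.996932 = 0.615826
N(d₁) = 0.946601,  N(d₂) = 0.730995,  e^(−rT) = 0.574207
E₀ = V₀·N(d₁) − D·e^(−rT)·N(d₂)
   = 525.8613·0.946601 − 301.5485·0.574207·0.730995 = 371.208369
B₀ = V₀ − E₀ = 525.8613 − 371.208369 = 154.652931
e^(−λT) = (B₀·e^(rT)/D − 0.2)/(1 − 0.2) = (154.6529·1.741533/301.5485 − 0.2)/0.8 = 0.86645882
λ = −ln(0.86645882)/8.4183 = 0.017027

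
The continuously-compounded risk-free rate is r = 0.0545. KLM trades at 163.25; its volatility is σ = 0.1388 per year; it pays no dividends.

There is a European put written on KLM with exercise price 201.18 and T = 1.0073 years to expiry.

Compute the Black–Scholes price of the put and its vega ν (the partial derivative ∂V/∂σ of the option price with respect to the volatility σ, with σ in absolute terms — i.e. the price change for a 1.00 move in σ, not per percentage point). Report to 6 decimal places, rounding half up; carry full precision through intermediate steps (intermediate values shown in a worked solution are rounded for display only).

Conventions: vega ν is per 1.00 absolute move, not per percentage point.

price = 28.847480
ν = 38.220239

σ√T = 0.1388·√1.0073 = 0.139306
d₁ = (ln(S/K) + (r+σ²/2)T) / (σ√T) = (ln(163.25/201.18) + (0.0545+0.1388²/2)·1.0073) / 0.139306 = (-0.208917 + 0.064601) / 0.139306 = -1.035969
d₂ = d₁ − σ√T = -1.035969 − 0.139306 = -1.175275
e^{−rT} = 0.946582
N(−d₁) = 0.849892,  N(−d₂) = 0.880058
Put price V = K·e^{−rT}·N(−d₂) − S·N(−d₁) = 167.592296 − 138.744816 = 28.847480
φ(d₁) = (1/√(2π))·e^{−d₁²/2} = 0.233271
ν = S·φ(d₁)·√T = 38.220239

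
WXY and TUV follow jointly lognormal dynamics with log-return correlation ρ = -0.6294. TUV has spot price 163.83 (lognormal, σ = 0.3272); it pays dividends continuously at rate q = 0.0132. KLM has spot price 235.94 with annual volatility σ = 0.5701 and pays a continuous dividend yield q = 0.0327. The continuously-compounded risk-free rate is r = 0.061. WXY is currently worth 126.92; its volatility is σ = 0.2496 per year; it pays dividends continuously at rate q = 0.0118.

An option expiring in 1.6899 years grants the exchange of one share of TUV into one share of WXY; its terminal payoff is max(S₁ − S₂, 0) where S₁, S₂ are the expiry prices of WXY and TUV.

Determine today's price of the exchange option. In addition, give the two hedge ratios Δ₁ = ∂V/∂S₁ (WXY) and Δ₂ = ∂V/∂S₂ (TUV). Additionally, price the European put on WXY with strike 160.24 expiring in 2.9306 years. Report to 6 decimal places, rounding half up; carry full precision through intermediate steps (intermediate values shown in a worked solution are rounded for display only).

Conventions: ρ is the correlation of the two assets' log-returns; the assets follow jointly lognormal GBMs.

σ_eff = √(σ₁² + σ₂² − 2ρσ₁σ₂) = √(0.2496² + 0.3272² − 2·-0.6294·0.2496·0.3272) = 0.521694
d₁ = (ln(S₁/S₂) + (q₂ − q₁ + σ_eff²/2)T) / (σ_eff√T) = (ln(126.92/163.83) + (0.0132 − 0.0118 + 0.136083)·1.6899) / 0.678183 = -0.033827
d₂ = d₁ − σ_eff√T = -0.033827 − 0.678183 = -0.712009
N(d₁) = 0.486508,  N(d₂) = 0.238230
V = S₁·e^{−q₁T}·N(d₁) − S₂·e^{−q₂T}·N(d₂) = 60.528459 − 38.168170 = 22.360289
Δ₁ = e^{−q₁T}·N(d₁) = 0.476902;  Δ₂ = −e^{−q₂T}·N(d₂) = -0.232974
[vanilla: WXY put K=160.24]
σ√T = 0.2496·√2.9306 = 0.427290
d₁ = (ln(S/K) + (r−q+σ²/2)T) / (σ√T) = (ln(126.92/160.24) + (0.061−0.0118+0.2496²/2)·2.9306) / 0.427290 = (-0.233116 + 0.235474) / 0.427290 = 0.005519
d₂ = d₁ − σ√T = 0.005519 − 0.427290 = -0.421771
e^{−rT} = 0.836301
e^{−qT} = 0.966010
N(−d₁) = 0.497798,  N(−d₂) = 0.663404
price = K·e^{−rT}·N(−d₂) − S·e^{−qT}·N(−d₁) = 88.902023 − 61.033047 = 27.868976

exchange price = 22.360289
Δ1 = 0.476902
Δ2 = -0.232974
price(WXY put K=160.24) = 27.868976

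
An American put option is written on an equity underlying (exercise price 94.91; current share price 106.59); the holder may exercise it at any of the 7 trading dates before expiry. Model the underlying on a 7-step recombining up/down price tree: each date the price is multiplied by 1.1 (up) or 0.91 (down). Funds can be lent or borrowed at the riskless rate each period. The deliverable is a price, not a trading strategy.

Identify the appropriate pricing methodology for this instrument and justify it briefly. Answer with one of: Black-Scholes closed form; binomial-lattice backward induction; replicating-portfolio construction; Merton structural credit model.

Key observation: the exercise right at every one of the 7 steps is what matters: each node needs max(94.91 − S, continuation), which only the stepwise tree valuation starting from spot 106.59 delivers.

framework: binomial-lattice backward induction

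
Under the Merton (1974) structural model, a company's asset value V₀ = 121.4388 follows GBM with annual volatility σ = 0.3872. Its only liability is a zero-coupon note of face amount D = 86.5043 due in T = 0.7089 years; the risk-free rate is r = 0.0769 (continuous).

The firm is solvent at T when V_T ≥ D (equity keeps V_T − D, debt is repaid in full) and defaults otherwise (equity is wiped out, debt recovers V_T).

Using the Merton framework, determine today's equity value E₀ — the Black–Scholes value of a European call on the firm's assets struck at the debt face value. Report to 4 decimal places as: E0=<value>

Equity is a call on the firm's assets struck at D = 86.5043:
d₁ = [ln(V₀/D) + (r + σ²/2)T] / (σ√T)
   = [ln(121.4388/86.5043) + (0.0769 + 0.5·0.3872²)·0.7089] / (0.3872·√0.7089)
   = [0.339216 + 0.107655] / 0.326008 = 1.370738
d₂ = d₁ − σ√T = 1.370738 − 0.326008 = 1.044731
N(d₁) = 0.914772,  N(d₂) = 0.851926,  e^(−rT) = 0.946945
E₀ = V₀·N(d₁) − D·e^(−rT)·N(d₂)
   = 121.4388·0.914772 − 86.5043·0.946945·0.851926 = 41.303410

E0=41.3034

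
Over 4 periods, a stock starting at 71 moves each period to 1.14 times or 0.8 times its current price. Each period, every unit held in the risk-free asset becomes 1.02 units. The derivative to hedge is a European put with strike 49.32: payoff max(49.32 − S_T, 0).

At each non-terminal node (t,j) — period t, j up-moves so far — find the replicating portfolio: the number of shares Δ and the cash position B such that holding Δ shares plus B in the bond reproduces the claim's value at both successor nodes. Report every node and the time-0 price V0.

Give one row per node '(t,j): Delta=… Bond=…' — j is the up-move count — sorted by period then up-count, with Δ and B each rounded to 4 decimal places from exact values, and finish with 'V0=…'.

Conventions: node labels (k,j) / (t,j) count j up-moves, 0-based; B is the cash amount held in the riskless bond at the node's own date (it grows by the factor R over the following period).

(0,0): Delta=-0.0956 Bond=7.9046
(1,0): Delta=-0.2557 Bond=17.1592
(1,1): Delta=-0.0343 Bond=3.1009
(2,0): Delta=-0.6003 Bond=33.1606
(2,1): Delta=-0.1238 Bond=8.9616
(2,2): Delta=0.0000 Bond=0.0000
(3,0): Delta=-1.0000 Bond=48.3529
(3,1): Delta=-0.4473 Bond=25.8989
(3,2): Delta=0.0000 Bond=0.0000
(3,3): Delta=0.0000 Bond=0.0000
V0=1.1184

The replicating-portfolio and risk-neutral prices coincide; use p* = (1.02−0.8)/(1.14−0.8) = 0.6471 for the latter.
Terminal payoffs: V(4,0)=20.2384, V(4,1)=7.8787, V(4,2)=0.0000, V(4,3)=0.0000, V(4,4)=0.0000
  t=3,j=0: stock 36.3520 → up 41.4413 (V=7.8787), down 29.0816 (V=20.2384). Price 12.0009; hedge Δ=-1.0000, bond B=48.3529.
  t=3,j=1: stock 51.8016 → up 59.0538 (V=0.0000), down 41.4413 (V=7.8787). Price 2.7262; hedge Δ=-0.4473, bond B=25.8989.
  t=3,j=2: stock 73.8173 → up 84.1517 (V=0.0000), down 59.0538 (V=0.0000). Price 0.0000; hedge Δ=0.0000, bond B=0.0000.
  t=3,j=3: stock 105.1896 → up 119.9162 (V=0.0000), down 84.1517 (V=0.0000). Price 0.0000; hedge Δ=0.0000, bond B=0.0000.
  t=2,j=0: stock 45.4400 → up 51.8016 (V=2.7262), down 36.3520 (V=12.0009). Price 5.8820; hedge Δ=-0.6003, bond B=33.1606.
  t=2,j=1: stock 64.7520 → up 73.8173 (V=0.0000), down 51.8016 (V=2.7262). Price 0.9433; hedge Δ=-0.1238, bond B=8.9616.
  t=2,j=2: stock 92.2716 → up 105.1896 (V=0.0000), down 73.8173 (V=0.0000). Price 0.0000; hedge Δ=0.0000, bond B=0.0000.
  t=1,j=0: stock 56.8000 → up 64.7520 (V=0.9433), down 45.4400 (V=5.8820). Price 2.6337; hedge Δ=-0.2557, bond B=17.1592.
  t=1,j=1: stock 80.9400 → up 92.2716 (V=0.0000), down 64.7520 (V=0.9433). Price 0.3264; hedge Δ=-0.0343, bond B=3.1009.
  t=0,j=0: stock 71.0000 → up 80.9400 (V=0.3264), down 56.8000 (V=2.6337). Price 1.1184; hedge Δ=-0.0956, bond B=7.9046.
Check: Δ(0,0)·S0 + B(0,0) = 1.1184 = V0.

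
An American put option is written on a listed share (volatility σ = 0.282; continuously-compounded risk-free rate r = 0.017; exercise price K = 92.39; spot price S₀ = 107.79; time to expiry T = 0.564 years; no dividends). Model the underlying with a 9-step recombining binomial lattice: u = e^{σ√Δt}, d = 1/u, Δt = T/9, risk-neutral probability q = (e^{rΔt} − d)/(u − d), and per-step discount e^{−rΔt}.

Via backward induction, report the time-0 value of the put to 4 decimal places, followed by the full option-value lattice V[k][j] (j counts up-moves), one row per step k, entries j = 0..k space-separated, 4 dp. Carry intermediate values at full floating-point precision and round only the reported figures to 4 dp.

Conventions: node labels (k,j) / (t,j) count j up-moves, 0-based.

params: Δt=0.06267 u=1.07315 d=0.93184 q=0.48990 e^(-rΔt)=0.99894
t_9 payoffs: 35.2880 26.6290 16.6569 5.1727 0.0000 0.0000 0.0000 0.0000 0.0000 0.0000
k=8: node(8,0) S=61.2788 payoff=31.1112 vs cont=31.0129 → 31.1112 [stop]  node(8,1) S=70.5711 payoff=21.8189 vs cont=21.7205 → 21.8189 [stop]  node(8,2) S=81.2726 payoff=11.1174 vs cont=11.0190 → 11.1174 [stop]  node(8,3) S=93.5969 payoff=0.0000 vs cont=2.6358 → 2.6358 [wait]  node(8,4) S=107.7900 payoff=0.0000 vs cont=0.0000 → 0.0000 [wait]  node(8,5) S=124.1354 payoff=0.0000 vs cont=0.0000 → 0.0000 [wait]  node(8,6) S=142.9594 payoff=0.0000 vs cont=0.0000 → 0.0000 [wait]  node(8,7) S=164.6379 payoff=0.0000 vs cont=0.0000 → 0.0000 [wait]  node(8,8) S=189.6038 payoff=0.0000 vs cont=0.0000 → 0.0000 [wait]
k=7: node(7,0) S=65.7610 payoff=26.6290 vs cont=26.5306 → 26.6290 [stop]  node(7,1) S=75.7331 payoff=16.6569 vs cont=16.5585 → 16.6569 [stop]  node(7,2) S=87.2173 payoff=5.1727 vs cont=6.9548 → 6.9548 [wait]  node(7,3) S=100.4431 payoff=0.0000 vs cont=1.3431 → 1.3431 [wait]  node(7,4) S=115.6743 payoff=0.0000 vs cont=0.0000 → 0.0000 [wait]  node(7,5) S=133.2153 payoff=0.0000 vs cont=0.0000 → 0.0000 [wait]  node(7,6) S=153.4162 payoff=0.0000 vs cont=0.0000 → 0.0000 [wait]  node(7,7) S=176.6804 payoff=0.0000 vs cont=0.0000 → 0.0000 [wait]
k=6: node(6,0) S=70.5711 payoff=21.8189 vs cont=21.7205 → 21.8189 [stop]  node(6,1) S=81.2726 payoff=11.1174 vs cont=11.8912 → 11.8912 [wait]  node(6,2) S=93.5969 payoff=0.0000 vs cont=4.2011 → 4.2011 [wait]  node(6,3) S=107.7900 payoff=0.0000 vs cont=0.6844 → 0.6844 [wait]  node(6,4) S=124.1354 payoff=0.0000 vs cont=0.0000 → 0.0000 [wait]  node(6,5) S=142.9594 payoff=0.0000 vs cont=0.0000 → 0.0000 [wait]  node(6,6) S=164.6379 payoff=0.0000 vs cont=0.0000 → 0.0000 [wait]
k=5: node(5,0) S=75.7331 payoff=16.6569 vs cont=16.9372 → 16.9372 [wait]  node(5,1) S=87.2173 payoff=5.1727 vs cont=8.1151 → 8.1151 [wait]  node(5,2) S=100.4431 payoff=0.0000 vs cont=2.4756 → 2.4756 [wait]  node(5,3) S=115.6743 payoff=0.0000 vs cont=0.3487 → 0.3487 [wait]  node(5,4) S=133.2153 payoff=0.0000 vs cont=0.0000 → 0.0000 [wait]  node(5,5) S=153.4162 payoff=0.0000 vs cont=0.0000 → 0.0000 [wait]
k=4: node(4,0) S=81.2726 payoff=11.1174 vs cont=12.6018 → 12.6018 [wait]  node(4,1) S=93.5969 payoff=0.0000 vs cont=5.3466 → 5.3466 [wait]  node(4,2) S=107.7900 payoff=0.0000 vs cont=1.4321 → 1.4321 [wait]  node(4,3) S=124.1354 payoff=0.0000 vs cont=0.1777 → 0.1777 [wait]  node(4,4) S=142.9594 payoff=0.0000 vs cont=0.0000 → 0.0000 [wait]
k=3: node(3,0) S=87.2173 payoff=5.1727 vs cont=9.0379 → 9.0379 [wait]  node(3,1) S=100.4431 payoff=0.0000 vs cont=3.4253 → 3.4253 [wait]  node(3,2) S=115.6743 payoff=0.0000 vs cont=0.8167 → 0.8167 [wait]  node(3,3) S=133.2153 payoff=0.0000 vs cont=0.0905 → 0.0905 [wait]
k=2: node(2,0) S=93.5969 payoff=0.0000 vs cont=6.2815 → 6.2815 [wait]  node(2,1) S=107.7900 payoff=0.0000 vs cont=2.1450 → 2.1450 [wait]  node(2,2) S=124.1354 payoff=0.0000 vs cont=0.4605 → 0.4605 [wait]
k=1: node(1,0) S=100.4431 payoff=0.0000 vs cont=4.2505 → 4.2505 [wait]  node(1,1) S=115.6743 payoff=0.0000 vs cont=1.3184 → 1.3184 [wait]
k=0: node(0,0) S=107.7900 payoff=0.0000 vs cont=2.8110 → 2.8110 [wait]

price = 2.8110
tree:
2.8110
4.2505 1.3184
6.2815 2.1450 0.4605
9.0379 3.4253 0.8167 0.0905
12.6018 5.3466 1.4321 0.1777 0.0000
16.9372 8.1151 2.4756 0.3487 0.0000 0.0000
21.8189 11.8912 4.2011 0.6844 0.0000 0.0000 0.0000
26.6290 16.6569 6.9548 1.3431 0.0000 0.0000 0.0000 0.0000
31.1112 21.8189 11.1174 2.6358 0.0000 0.0000 0.0000 0.0000 0.0000
35.2880 26.6290 16.6569 5.1727 0.0000 0.0000 0.0000 0.0000 0.0000 0.0000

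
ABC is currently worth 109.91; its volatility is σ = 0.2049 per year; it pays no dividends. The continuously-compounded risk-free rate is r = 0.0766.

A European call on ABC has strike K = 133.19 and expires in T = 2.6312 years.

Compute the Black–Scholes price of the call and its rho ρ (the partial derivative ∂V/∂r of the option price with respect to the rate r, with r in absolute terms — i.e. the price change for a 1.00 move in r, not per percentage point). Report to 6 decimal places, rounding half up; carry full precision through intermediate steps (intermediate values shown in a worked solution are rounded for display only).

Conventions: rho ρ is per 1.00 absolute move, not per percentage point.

σ√T = 0.2049·√2.6312 = 0.332368
d₁ = (ln(S/K) + (r+σ²/2)T) / (σ√T) = (ln(109.91/133.19) + (0.0766+0.2049²/2)·2.6312) / 0.332368 = (-0.192115 + 0.256784) / 0.332368 = 0.194571
d₂ = d₁ − σ√T = 0.194571 − 0.332368 = -0.137796
e^{−rT} = 0.817463
N(d₁) = 0.577136,  N(d₂) = 0.445201
Call price V = S·N(d₁) − K·e^{−rT}·N(d₂) = 63.432990 − 48.472499 = 14.960490
ρ = K·T·e^{−rT}·N(d₂) = 127.540840

price = 14.960490
ρ = 127.540840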